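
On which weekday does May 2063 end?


May 2063 has 31 days
Anchor: Jan 1, 2063. With p = 2063 - 1 = 2062: (p + p//4 - p//100 + p//400) mod 7 = (2062 + 515 - 20 + 5) mod 7 = 2562 mod 7 = 0 -> Monday (Mon=0 ... Sun=6)
Days before May (Jan-Apr): 120; May 1 index = (0 + 120) mod 7 = 1 -> Tuesday
Last day offset: 31 - 1 = 30 days
Weekday index = (1 + 30) mod 7 = 3

Thursday, May 31


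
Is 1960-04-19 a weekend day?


Anchor: Jan 1, 1960. With p = 1960 - 1 = 1959: (p + p//4 - p//100 + p//400) mod 7 = (1959 + 489 - 19 + 4) mod 7 = 2433 mod 7 = 4 -> Friday (Mon=0 ... Sun=6)
Day of year: 110; offset = 109
Weekday index = (4 + 109) mod 7 = 1 -> Tuesday
Weekend days: Saturday, Sunday

No


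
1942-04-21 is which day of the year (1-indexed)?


Date: April 21, 1942
Days in months 1 through 3: 90
Plus 21 days in April

Day of year: 111


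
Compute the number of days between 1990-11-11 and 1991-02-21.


From 1990-11-11 to 1991-02-21
1990-11-11: days before November = 31 + 28 + 31 + 30 + 31 + 30 + 31 + 31 + 30 + 31 = 304 (1990 is not a leap year); day of year = 304 + 11 = 315
1991-02-21: days before February = 31; day of year = 31 + 21 = 52
Rest of 1990: 365 - 315 = 50
Total = 50 + 52 = 102

102 days


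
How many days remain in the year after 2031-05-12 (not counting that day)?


Day of year: 132 of 365
Remaining = 365 - 132

233 days


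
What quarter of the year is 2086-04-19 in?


Month: April (month 4)
Q1: Jan-Mar, Q2: Apr-Jun, Q3: Jul-Sep, Q4: Oct-Dec

Q2


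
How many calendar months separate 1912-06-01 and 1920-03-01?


From June 1912 to March 1920
8 years * 12 = 96 months, minus 3 months = 93

93 months


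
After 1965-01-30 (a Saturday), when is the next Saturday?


Current: Saturday
Target: Saturday
Days ahead: 7

Next Saturday: 1965-02-06


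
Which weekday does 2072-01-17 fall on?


Date: January 17, 2072
Anchor: Jan 1, 2072. With p = 2072 - 1 = 2071: (p + p//4 - p//100 + p//400) mod 7 = (2071 + 517 - 20 + 5) mod 7 = 2573 mod 7 = 4 -> Friday (Mon=0 ... Sun=6)
Days into year = 17 - 1 = 16
Weekday index = (4 + 16) mod 7 = 6

Day of the week: Sunday


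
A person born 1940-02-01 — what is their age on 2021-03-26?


Birth: 1940-02-01
Reference: 2021-03-26
Year difference: 2021 - 1940 = 81

81 years old


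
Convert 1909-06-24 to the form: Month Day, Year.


ISO 1909-06-24 parses as year=1909, month=06, day=24
Month 6 -> June

June 24, 1909


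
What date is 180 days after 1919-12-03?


Start: 1919-12-03, add 180 days
December 1919 has 31 days: 31 - 3 = 28 days to December 31 -> 152 left
January 1920 has 31 days -> 121 left
February 1920 has 29 days -> 92 left
March 1920 has 31 days -> 61 left
April 1920 has 30 days -> 31 left
May 1920: 31 <= 31 -> lands on May 31

Result: 1920-05-31


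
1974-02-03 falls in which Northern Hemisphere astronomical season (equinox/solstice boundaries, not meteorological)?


Date: February 3
Astronomical Winter (approx.; exact equinox/solstice day varies by year): December 21 to March 19
February 3 falls within the Winter window

Winter


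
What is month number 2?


Month 2 of 12

February


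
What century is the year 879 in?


Century = (year - 1) // 100 + 1
= (879 - 1) // 100 + 1
= 878 // 100 + 1
= 8 + 1

9th century


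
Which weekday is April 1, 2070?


Target: April 1, 2070
Anchor: Jan 1, 2070. With p = 2070 - 1 = 2069: (p + p//4 - p//100 + p//400) mod 7 = (2069 + 517 - 20 + 5) mod 7 = 2571 mod 7 = 2 -> Wednesday (Mon=0 ... Sun=6)
Days before April (Jan-Mar): 90 days
Weekday index = (2 + 90) mod 7 = 1

Tuesday


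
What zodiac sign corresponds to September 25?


Date: September 25
Conventional tropical zodiac dates: Libra from September 23 onward; Scorpio starts October 23
September 25 falls within the Libra range

Libra


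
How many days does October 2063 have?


October 2063

31 days


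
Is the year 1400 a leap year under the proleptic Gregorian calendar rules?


Gregorian leap year rule: divisible by 4, but not by 100, unless also by 400.
1400 is divisible by 100 but not 400 -> not a leap year

No


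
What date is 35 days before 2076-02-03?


Start: 2076-02-03, subtract 35 days
Back 3 days from February 3 reaches January 31, 2076 -> 32 left
January 2076 has 31 days -> back to December 31, 2075 -> 1 left
December 2075: 31 - 1 = 30 -> lands on December 30

Result: 2075-12-30


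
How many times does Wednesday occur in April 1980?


April 1980 has 30 days
Anchor: Jan 1, 1980. With p = 1980 - 1 = 1979: (p + p//4 - p//100 + p//400) mod 7 = (1979 + 494 - 19 + 4) mod 7 = 2458 mod 7 = 1 -> Tuesday (Mon=0 ... Sun=6)
Days before April (Jan-Mar): 91; April 1 index = (1 + 91) mod 7 = 1 -> Tuesday
First Wednesday is April 2
Wednesdays: 2, 9, 16, 23, 30

5 Wednesdays


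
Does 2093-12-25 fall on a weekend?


Anchor: Jan 1, 2093. With p = 2093 - 1 = 2092: (p + p//4 - p//100 + p//400) mod 7 = (2092 + 523 - 20 + 5) mod 7 = 2600 mod 7 = 3 -> Thursday (Mon=0 ... Sun=6)
Day of year: 359; offset = 358
Weekday index = (3 + 358) mod 7 = 4 -> Friday
Weekend days: Saturday, Sunday

No


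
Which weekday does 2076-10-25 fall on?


Date: October 25, 2076
Anchor: Jan 1, 2076. With p = 2076 - 1 = 2075: (p + p//4 - p//100 + p//400) mod 7 = (2075 + 518 - 20 + 5) mod 7 = 2578 mod 7 = 2 -> Wednesday (Mon=0 ... Sun=6)
Days before October (Jan-Sep): 274; offset = 274 + 25 - 1 = 298
Weekday index = (2 + 298) mod 7 = 6

Day of the week: Sunday


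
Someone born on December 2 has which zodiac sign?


Date: December 2
Conventional tropical zodiac dates: Sagittarius from November 22 onward; Capricorn starts December 22
December 2 falls within the Sagittarius range

Sagittarius


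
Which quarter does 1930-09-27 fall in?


Month: September (month 9)
Q1: Jan-Mar, Q2: Apr-Jun, Q3: Jul-Sep, Q4: Oct-Dec

Q3


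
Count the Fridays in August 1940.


August 1940 has 31 days
Anchor: Jan 1, 1940. With p = 1940 - 1 = 1939: (p + p//4 - p//100 + p//400) mod 7 = (1939 + 484 - 19 + 4) mod 7 = 2408 mod 7 = 0 -> Monday (Mon=0 ... Sun=6)
Days before August (Jan-Jul): 213; August 1 index = (0 + 213) mod 7 = 3 -> Thursday
First Friday is August 2
Fridays: 2, 9, 16, 23, 30

5 Fridays


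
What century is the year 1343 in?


Century = (year - 1) // 100 + 1
= (1343 - 1) // 100 + 1
= 1342 // 100 + 1
= 13 + 1

14th century


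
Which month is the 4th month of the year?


Month 4 of 12

April


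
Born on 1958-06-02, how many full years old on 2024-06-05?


Birth: 1958-06-02
Reference: 2024-06-05
Year difference: 2024 - 1958 = 66

66 years old


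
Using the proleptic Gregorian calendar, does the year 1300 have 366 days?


Gregorian leap year rule: divisible by 4, but not by 100, unless also by 400.
1300 is divisible by 100 but not 400 -> not a leap year

No


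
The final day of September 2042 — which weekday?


September 2042 has 30 days
Anchor: Jan 1, 2042. With p = 2042 - 1 = 2041: (p + p//4 - p//100 + p//400) mod 7 = (2041 + 510 - 20 + 5) mod 7 = 2536 mod 7 = 2 -> Wednesday (Mon=0 ... Sun=6)
Days before September (Jan-Aug): 243; September 1 index = (2 + 243) mod 7 = 0 -> Monday
Last day offset: 30 - 1 = 29 days
Weekday index = (0 + 29) mod 7 = 1

Tuesday, September 30


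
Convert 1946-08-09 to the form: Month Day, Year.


ISO 1946-08-09 parses as year=1946, month=08, day=09
Month 8 -> August

August 9, 1946


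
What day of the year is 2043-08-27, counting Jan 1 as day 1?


Date: August 27, 2043
Days in months 1 through 7: 212
Plus 27 days in August

Day of year: 239


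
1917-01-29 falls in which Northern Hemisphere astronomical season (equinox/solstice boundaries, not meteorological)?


Date: January 29
Astronomical Winter (approx.; exact equinox/solstice day varies by year): December 21 to March 19
January 29 falls within the Winter window

Winter


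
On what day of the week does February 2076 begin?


Target: February 1, 2076
Anchor: Jan 1, 2076. With p = 2076 - 1 = 2075: (p + p//4 - p//100 + p//400) mod 7 = (2075 + 518 - 20 + 5) mod 7 = 2578 mod 7 = 2 -> Wednesday (Mon=0 ... Sun=6)
Days before February (Jan): 31 days
Weekday index = (2 + 31) mod 7 = 5

Saturday


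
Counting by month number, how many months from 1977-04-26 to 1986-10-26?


From April 1977 to October 1986
9 years * 12 = 108 months, plus 6 months = 114

114 months


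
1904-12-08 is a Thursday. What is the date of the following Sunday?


Current: Thursday
Target: Sunday
Days ahead: 3

Next Sunday: 1904-12-11


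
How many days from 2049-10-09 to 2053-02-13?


From 2049-10-09 to 2053-02-13
2049-10-09: days before October = 31 + 28 + 31 + 30 + 31 + 30 + 31 + 31 + 30 = 273 (2049 is not a leap year); day of year = 273 + 9 = 282
2053-02-13: days before February = 31; day of year = 31 + 13 = 44
Rest of 2049: 365 - 282 = 83
Full years 2050 (365), 2051 (365), 2052 (366): 1096
Total = 83 + 1096 + 44 = 1223

1223 days


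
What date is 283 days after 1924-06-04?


Start: 1924-06-04, add 283 days
June 1924 has 30 days: 30 - 4 = 26 days to June 30 -> 257 left
July 1924 has 31 days -> 226 left
August 1924 has 31 days -> 195 left
September 1924 has 30 days -> 165 left
October 1924 has 31 days -> 134 left
November 1924 has 30 days -> 104 left
December 1924 has 31 days -> 73 left
January 1925 has 31 days -> 42 left
February 1925 has 28 days -> 14 left
March 1925: 14 <= 31 -> lands on March 14

Result: 1925-03-14


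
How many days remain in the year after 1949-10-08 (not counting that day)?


Day of year: 281 of 365
Remaining = 365 - 281

84 days


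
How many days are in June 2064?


June 2064

30 days


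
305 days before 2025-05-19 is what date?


Start: 2025-05-19, subtract 305 days
Back 19 days from May 19 reaches April 30, 2025 -> 286 left
April 2025 has 30 days -> back to March 31, 2025 -> 256 left
March 2025 has 31 days -> back to February 28, 2025 -> 225 left
February 2025 has 28 days -> back to January 31, 2025 -> 197 left
January 2025 has 31 days -> back to December 31, 2024 -> 166 left
December 2024 has 31 days -> back to November 30, 2024 -> 135 left
November 2024 has 30 days -> back to October 31, 2024 -> 105 left
October 2024 has 31 days -> back to September 30, 2024 -> 74 left
September 2024 has 30 days -> back to August 31, 2024 -> 44 left
August 2024 has 31 days -> back to July 31, 2024 -> 13 left
July 2024: 31 - 13 = 18 -> lands on July 18

Result: 2024-07-18


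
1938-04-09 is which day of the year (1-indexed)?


Date: April 9, 1938
Days in months 1 through 3: 90
Plus 9 days in April

Day of year: 99


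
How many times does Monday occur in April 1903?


April 1903 has 30 days
Anchor: Jan 1, 1903. With p = 1903 - 1 = 1902: (p + p//4 - p//100 + p//400) mod 7 = (1902 + 475 - 19 + 4) mod 7 = 2362 mod 7 = 3 -> Thursday (Mon=0 ... Sun=6)
Days before April (Jan-Mar): 90; April 1 index = (3 + 90) mod 7 = 2 -> Wednesday
First Monday is April 6
Mondays: 6, 13, 20, 27

4 Mondays


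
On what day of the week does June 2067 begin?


Target: June 1, 2067
Anchor: Jan 1, 2067. With p = 2067 - 1 = 2066: (p + p//4 - p//100 + p//400) mod 7 = (2066 + 516 - 20 + 5) mod 7 = 2567 mod 7 = 5 -> Saturday (Mon=0 ... Sun=6)
Days before June (Jan-May): 151 days
Weekday index = (5 + 151) mod 7 = 2

Wednesday


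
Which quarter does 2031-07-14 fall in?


Month: July (month 7)
Q1: Jan-Mar, Q2: Apr-Jun, Q3: Jul-Sep, Q4: Oct-Dec

Q3


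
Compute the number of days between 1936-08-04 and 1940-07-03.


From 1936-08-04 to 1940-07-03
1936-08-04: days before August = 31 + 29 + 31 + 30 + 31 + 30 + 31 = 213 (1936 is a leap year); day of year = 213 + 4 = 217
1940-07-03: days before July = 31 + 29 + 31 + 30 + 31 + 30 = 182 (1940 is a leap year); day of year = 182 + 3 = 185
Rest of 1936: 366 - 217 = 149
Full years 1937 (365), 1938 (365), 1939 (365): 1095
Total = 149 + 1095 + 185 = 1429

1429 days


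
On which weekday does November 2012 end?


November 2012 has 30 days
Anchor: Jan 1, 2012. With p = 2012 - 1 = 2011: (p + p//4 - p//100 + p//400) mod 7 = (2011 + 502 - 20 + 5) mod 7 = 2498 mod 7 = 6 -> Sunday (Mon=0 ... Sun=6)
Days before November (Jan-Oct): 305; November 1 index = (6 + 305) mod 7 = 3 -> Thursday
Last day offset: 30 - 1 = 29 days
Weekday index = (3 + 29) mod 7 = 4

Friday, November 30


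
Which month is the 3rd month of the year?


Month 3 of 12

March


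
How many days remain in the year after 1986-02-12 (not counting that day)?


Day of year: 43 of 365
Remaining = 365 - 43

322 days


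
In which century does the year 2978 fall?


Century = (year - 1) // 100 + 1
= (2978 - 1) // 100 + 1
= 2977 // 100 + 1
= 29 + 1

30th century


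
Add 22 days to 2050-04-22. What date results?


Start: 2050-04-22, add 22 days
April 2050 has 30 days: 30 - 22 = 8 days to April 30 -> 14 left
May 2050: 14 <= 31 -> lands on May 14

Result: 2050-05-14


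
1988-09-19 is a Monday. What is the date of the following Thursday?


Current: Monday
Target: Thursday
Days ahead: 3

Next Thursday: 1988-09-22


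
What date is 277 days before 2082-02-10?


Start: 2082-02-10, subtract 277 days
Back 10 days from February 10 reaches January 31, 2082 -> 267 left
January 2082 has 31 days -> back to December 31, 2081 -> 236 left
December 2081 has 31 days -> back to November 30, 2081 -> 205 left
November 2081 has 30 days -> back to October 31, 2081 -> 175 left
October 2081 has 31 days -> back to September 30, 2081 -> 144 left
September 2081 has 30 days -> back to August 31, 2081 -> 114 left
August 2081 has 31 days -> back to July 31, 2081 -> 83 left
July 2081 has 31 days -> back to June 30, 2081 -> 52 left
June 2081 has 30 days -> back to May 31, 2081 -> 22 left
May 2081: 31 - 22 = 9 -> lands on May 9

Result: 2081-05-09


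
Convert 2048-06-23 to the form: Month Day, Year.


ISO 2048-06-23 parses as year=2048, month=06, day=23
Month 6 -> June

June 23, 2048


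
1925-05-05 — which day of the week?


Date: May 5, 1925
Anchor: Jan 1, 1925. With p = 1925 - 1 = 1924: (p + p//4 - p//100 + p//400) mod 7 = (1924 + 481 - 19 + 4) mod 7 = 2390 mod 7 = 3 -> Thursday (Mon=0 ... Sun=6)
Days before May (Jan-Apr): 120; offset = 120 + 5 - 1 = 124
Weekday index = (3 + 124) mod 7 = 1

Day of the week: Tuesday


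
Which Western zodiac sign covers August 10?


Date: August 10
Conventional tropical zodiac dates: Leo from July 23 onward; Virgo starts August 23
August 10 falls within the Leo range

Leo


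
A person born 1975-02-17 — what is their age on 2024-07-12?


Birth: 1975-02-17
Reference: 2024-07-12
Year difference: 2024 - 1975 = 49

49 years old


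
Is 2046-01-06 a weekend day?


Anchor: Jan 1, 2046. With p = 2046 - 1 = 2045: (p + p//4 - p//100 + p//400) mod 7 = (2045 + 511 - 20 + 5) mod 7 = 2541 mod 7 = 0 -> Monday (Mon=0 ... Sun=6)
Day of year: 6; offset = 5
Weekday index = (0 + 5) mod 7 = 5 -> Saturday
Weekend days: Saturday, Sunday

Yes


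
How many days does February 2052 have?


February 2052 (leap year: yes)

29 days


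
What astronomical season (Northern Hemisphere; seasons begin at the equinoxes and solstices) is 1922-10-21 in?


Date: October 21
Astronomical Autumn (approx.; exact equinox/solstice day varies by year): September 22 to December 20
October 21 falls within the Autumn window

Autumn


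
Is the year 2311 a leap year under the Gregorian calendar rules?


Gregorian leap year rule: divisible by 4, but not by 100, unless also by 400.
2311 is not divisible by 4 -> not a leap year

No


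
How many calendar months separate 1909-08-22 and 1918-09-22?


From August 1909 to September 1918
9 years * 12 = 108 months, plus 1 month = 109

109 months


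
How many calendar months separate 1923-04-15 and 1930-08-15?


From April 1923 to August 1930
7 years * 12 = 84 months, plus 4 months = 88

88 months


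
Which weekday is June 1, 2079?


Target: June 1, 2079
Anchor: Jan 1, 2079. With p = 2079 - 1 = 2078: (p + p//4 - p//100 + p//400) mod 7 = (2078 + 519 - 20 + 5) mod 7 = 2582 mod 7 = 6 -> Sunday (Mon=0 ... Sun=6)
Days before June (Jan-May): 151 days
Weekday index = (6 + 151) mod 7 = 3

Thursday


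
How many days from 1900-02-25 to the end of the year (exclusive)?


Day of year: 56 of 365
Remaining = 365 - 56

309 days


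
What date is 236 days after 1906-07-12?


Start: 1906-07-12, add 236 days
July 1906 has 31 days: 31 - 12 = 19 days to July 31 -> 217 left
August 1906 has 31 days -> 186 left
September 1906 has 30 days -> 156 left
October 1906 has 31 days -> 125 left
November 1906 has 30 days -> 95 left
December 1906 has 31 days -> 64 left
January 1907 has 31 days -> 33 left
February 1907 has 28 days -> 5 left
March 1907: 5 <= 31 -> lands on March 5

Result: 1907-03-05


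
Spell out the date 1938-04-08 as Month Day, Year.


ISO 1938-04-08 parses as year=1938, month=04, day=08
Month 4 -> April

April 8, 1938


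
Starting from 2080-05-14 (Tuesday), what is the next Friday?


Current: Tuesday
Target: Friday
Days ahead: 3

Next Friday: 2080-05-17


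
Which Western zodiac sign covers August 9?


Date: August 9
Conventional tropical zodiac dates: Leo from July 23 onward; Virgo starts August 23
August 9 falls within the Leo range

Leo


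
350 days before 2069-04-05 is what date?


Start: 2069-04-05, subtract 350 days
Back 5 days from April 5 reaches March 31, 2069 -> 345 left
March 2069 has 31 days -> back to February 28, 2069 -> 314 left
February 2069 has 28 days -> back to January 31, 2069 -> 286 left
January 2069 has 31 days -> back to December 31, 2068 -> 255 left
December 2068 has 31 days -> back to November 30, 2068 -> 224 left
November 2068 has 30 days -> back to October 31, 2068 -> 194 left
October 2068 has 31 days -> back to September 30, 2068 -> 163 left
September 2068 has 30 days -> back to August 31, 2068 -> 133 left
August 2068 has 31 days -> back to July 31, 2068 -> 102 left
July 2068 has 31 days -> back to June 30, 2068 -> 71 left
June 2068 has 30 days -> back to May 31, 2068 -> 41 left
May 2068 has 31 days -> back to April 30, 2068 -> 10 left
April 2068: 30 - 10 = 20 -> lands on April 20

Result: 2068-04-20


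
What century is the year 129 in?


Century = (year - 1) // 100 + 1
= (129 - 1) // 100 + 1
= 128 // 100 + 1
= 1 + 1

2nd century


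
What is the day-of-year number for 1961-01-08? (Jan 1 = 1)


Date: January 8, 1961
No months before January
Plus 8 days in January

Day of year: 8


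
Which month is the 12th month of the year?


Month 12 of 12

December


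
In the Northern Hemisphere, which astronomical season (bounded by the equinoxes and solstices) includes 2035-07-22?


Date: July 22
Astronomical Summer (approx.; exact equinox/solstice day varies by year): June 21 to September 21
July 22 falls within the Summer window

Summer


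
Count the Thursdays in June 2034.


June 2034 has 30 days
Anchor: Jan 1, 2034. With p = 2034 - 1 = 2033: (p + p//4 - p//100 + p//400) mod 7 = (2033 + 508 - 20 + 5) mod 7 = 2526 mod 7 = 6 -> Sunday (Mon=0 ... Sun=6)
Days before June (Jan-May): 151; June 1 index = (6 + 151) mod 7 = 3 -> Thursday
First Thursday is June 1
Thursdays: 1, 8, 15, 22, 29

5 Thursdays


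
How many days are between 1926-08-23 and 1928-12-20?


From 1926-08-23 to 1928-12-20
1926-08-23: days before August = 31 + 28 + 31 + 30 + 31 + 30 + 31 = 212 (1926 is not a leap year); day of year = 212 + 23 = 235
1928-12-20: days before December = 31 + 29 + 31 + 30 + 31 + 30 + 31 + 31 + 30 + 31 + 30 = 335 (1928 is a leap year); day of year = 335 + 20 = 355
Rest of 1926: 365 - 235 = 130
Full years 1927 (365): 365
Total = 130 + 365 + 355 = 850

850 days


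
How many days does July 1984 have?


July 1984

31 days


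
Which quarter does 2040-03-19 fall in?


Month: March (month 3)
Q1: Jan-Mar, Q2: Apr-Jun, Q3: Jul-Sep, Q4: Oct-Dec

Q1


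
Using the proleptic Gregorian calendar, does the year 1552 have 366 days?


Gregorian leap year rule: divisible by 4, but not by 100, unless also by 400.
1552 is divisible by 4 but not 100 -> leap year

Yes


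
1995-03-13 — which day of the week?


Date: March 13, 1995
Anchor: Jan 1, 1995. With p = 1995 - 1 = 1994: (p + p//4 - p//100 + p//400) mod 7 = (1994 + 498 - 19 + 4) mod 7 = 2477 mod 7 = 6 -> Sunday (Mon=0 ... Sun=6)
Days before March (Jan-Feb): 59; offset = 59 + 13 - 1 = 71
Weekday index = (6 + 71) mod 7 = 0

Day of the week: Monday


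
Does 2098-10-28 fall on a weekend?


Anchor: Jan 1, 2098. With p = 2098 - 1 = 2097: (p + p//4 - p//100 + p//400) mod 7 = (2097 + 524 - 20 + 5) mod 7 = 2606 mod 7 = 2 -> Wednesday (Mon=0 ... Sun=6)
Day of year: 301; offset = 300
Weekday index = (2 + 300) mod 7 = 1 -> Tuesday
Weekend days: Saturday, Sunday

No


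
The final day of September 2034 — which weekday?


September 2034 has 30 days
Anchor: Jan 1, 2034. With p = 2034 - 1 = 2033: (p + p//4 - p//100 + p//400) mod 7 = (2033 + 508 - 20 + 5) mod 7 = 2526 mod 7 = 6 -> Sunday (Mon=0 ... Sun=6)
Days before September (Jan-Aug): 243; September 1 index = (6 + 243) mod 7 = 4 -> Friday
Last day offset: 30 - 1 = 29 days
Weekday index = (4 + 29) mod 7 = 5

Saturday, September 30


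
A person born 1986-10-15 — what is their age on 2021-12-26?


Birth: 1986-10-15
Reference: 2021-12-26
Year difference: 2021 - 1986 = 35

35 years old


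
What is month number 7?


Month 7 of 12

July


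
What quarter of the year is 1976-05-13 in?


Month: May (month 5)
Q1: Jan-Mar, Q2: Apr-Jun, Q3: Jul-Sep, Q4: Oct-Dec

Q2


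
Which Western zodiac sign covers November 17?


Date: November 17
Conventional tropical zodiac dates: Scorpio from October 23 onward; Sagittarius starts November 22
November 17 falls within the Scorpio range

Scorpio


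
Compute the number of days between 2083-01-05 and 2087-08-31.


From 2083-01-05 to 2087-08-31
2083-01-05: day of year = 5
2087-08-31: days before August = 31 + 28 + 31 + 30 + 31 + 30 + 31 = 212 (2087 is not a leap year); day of year = 212 + 31 = 243
Rest of 2083: 365 - 5 = 360
Full years 2084 (366), 2085 (365), 2086 (365): 1096
Total = 360 + 1096 + 243 = 1699

1699 days


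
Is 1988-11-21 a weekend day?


Anchor: Jan 1, 1988. With p = 1988 - 1 = 1987: (p + p//4 - p//100 + p//400) mod 7 = (1987 + 496 - 19 + 4) mod 7 = 2468 mod 7 = 4 -> Friday (Mon=0 ... Sun=6)
Day of year: 326; offset = 325
Weekday index = (4 + 325) mod 7 = 0 -> Monday
Weekend days: Saturday, Sunday

No


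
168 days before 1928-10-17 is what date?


Start: 1928-10-17, subtract 168 days
Back 17 days from October 17 reaches September 30, 1928 -> 151 left
September 1928 has 30 days -> back to August 31, 1928 -> 121 left
August 1928 has 31 days -> back to July 31, 1928 -> 90 left
July 1928 has 31 days -> back to June 30, 1928 -> 59 left
June 1928 has 30 days -> back to May 31, 1928 -> 29 left
May 1928: 31 - 29 = 2 -> lands on May 2

Result: 1928-05-02


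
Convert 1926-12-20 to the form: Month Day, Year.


ISO 1926-12-20 parses as year=1926, month=12, day=20
Month 12 -> December

December 20, 1926


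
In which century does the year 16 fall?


Century = (year - 1) // 100 + 1
= (16 - 1) // 100 + 1
= 15 // 100 + 1
= 0 + 1

1st century


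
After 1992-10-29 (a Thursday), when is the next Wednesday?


Current: Thursday
Target: Wednesday
Days ahead: 6

Next Wednesday: 1992-11-04


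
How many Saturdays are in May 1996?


May 1996 has 31 days
Anchor: Jan 1, 1996. With p = 1996 - 1 = 1995: (p + p//4 - p//100 + p//400) mod 7 = (1995 + 498 - 19 + 4) mod 7 = 2478 mod 7 = 0 -> Monday (Mon=0 ... Sun=6)
Days before May (Jan-Apr): 121; May 1 index = (0 + 121) mod 7 = 2 -> Wednesday
First Saturday is May 4
Saturdays: 4, 11, 18, 25

4 Saturdays


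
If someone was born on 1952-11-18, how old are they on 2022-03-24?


Birth: 1952-11-18
Reference: 2022-03-24
Year difference: 2022 - 1952 = 70
Birthday not yet reached in 2022, subtract 1

69 years old


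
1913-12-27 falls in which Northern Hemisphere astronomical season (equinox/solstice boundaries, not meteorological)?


Date: December 27
Astronomical Winter (approx.; exact equinox/solstice day varies by year): December 21 to March 19
December 27 falls within the Winter window

Winter


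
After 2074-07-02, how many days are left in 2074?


Day of year: 183 of 365
Remaining = 365 - 183

182 days


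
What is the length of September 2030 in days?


September 2030

30 days


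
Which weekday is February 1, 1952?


Target: February 1, 1952
Anchor: Jan 1, 1952. With p = 1952 - 1 = 1951: (p + p//4 - p//100 + p//400) mod 7 = (1951 + 487 - 19 + 4) mod 7 = 2423 mod 7 = 1 -> Tuesday (Mon=0 ... Sun=6)
Days before February (Jan): 31 days
Weekday index = (1 + 31) mod 7 = 4

Friday


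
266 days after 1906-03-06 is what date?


Start: 1906-03-06, add 266 days
March 1906 has 31 days: 31 - 6 = 25 days to March 31 -> 241 left
April 1906 has 30 days -> 211 left
May 1906 has 31 days -> 180 left
June 1906 has 30 days -> 150 left
July 1906 has 31 days -> 119 left
August 1906 has 31 days -> 88 left
September 1906 has 30 days -> 58 left
October 1906 has 31 days -> 27 left
November 1906: 27 <= 30 -> lands on November 27

Result: 1906-11-27


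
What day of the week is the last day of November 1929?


November 1929 has 30 days
Anchor: Jan 1, 1929. With p = 1929 - 1 = 1928: (p + p//4 - p//100 + p//400) mod 7 = (1928 + 482 - 19 + 4) mod 7 = 2395 mod 7 = 1 -> Tuesday (Mon=0 ... Sun=6)
Days before November (Jan-Oct): 304; November 1 index = (1 + 304) mod 7 = 4 -> Friday
Last day offset: 30 - 1 = 29 days
Weekday index = (4 + 29) mod 7 = 5

Saturday, November 30


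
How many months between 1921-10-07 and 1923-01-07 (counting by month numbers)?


From October 1921 to January 1923
2 years * 12 = 24 months, minus 9 months = 15

15 months


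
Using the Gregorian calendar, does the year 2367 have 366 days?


Gregorian leap year rule: divisible by 4, but not by 100, unless also by 400.
2367 is not divisible by 4 -> not a leap year

No


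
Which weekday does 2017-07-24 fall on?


Date: July 24, 2017
Anchor: Jan 1, 2017. With p = 2017 - 1 = 2016: (p + p//4 - p//100 + p//400) mod 7 = (2016 + 504 - 20 + 5) mod 7 = 2505 mod 7 = 6 -> Sunday (Mon=0 ... Sun=6)
Days before July (Jan-Jun): 181; offset = 181 + 24 - 1 = 204
Weekday index = (6 + 204) mod 7 = 0

Day of the week: Monday


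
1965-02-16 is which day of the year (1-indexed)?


Date: February 16, 1965
Days in months 1 through 1: 31
Plus 16 days in February

Day of year: 47


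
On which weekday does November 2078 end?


November 2078 has 30 days
Anchor: Jan 1, 2078. With p = 2078 - 1 = 2077: (p + p//4 - p//100 + p//400) mod 7 = (2077 + 519 - 20 + 5) mod 7 = 2581 mod 7 = 5 -> Saturday (Mon=0 ... Sun=6)
Days before November (Jan-Oct): 304; November 1 index = (5 + 304) mod 7 = 1 -> Tuesday
Last day offset: 30 - 1 = 29 days
Weekday index = (1 + 29) mod 7 = 2

Wednesday, November 30


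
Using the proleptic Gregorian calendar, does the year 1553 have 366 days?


Gregorian leap year rule: divisible by 4, but not by 100, unless also by 400.
1553 is not divisible by 4 -> not a leap year

No


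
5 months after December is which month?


December is month 12
12 + 5 = 17; wrap: 17 - 12 = 5

May


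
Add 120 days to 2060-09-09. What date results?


Start: 2060-09-09, add 120 days
September 2060 has 30 days: 30 - 9 = 21 days to September 30 -> 99 left
October 2060 has 31 days -> 68 left
November 2060 has 30 days -> 38 left
December 2060 has 31 days -> 7 left
January 2061: 7 <= 31 -> lands on January 7

Result: 2061-01-07


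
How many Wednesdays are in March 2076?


March 2076 has 31 days
Anchor: Jan 1, 2076. With p = 2076 - 1 = 2075: (p + p//4 - p//100 + p//400) mod 7 = (2075 + 518 - 20 + 5) mod 7 = 2578 mod 7 = 2 -> Wednesday (Mon=0 ... Sun=6)
Days before March (Jan-Feb): 60; March 1 index = (2 + 60) mod 7 = 6 -> Sunday
First Wednesday is March 4
Wednesdays: 4, 11, 18, 25

4 Wednesdays


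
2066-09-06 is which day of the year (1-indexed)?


Date: September 6, 2066
Days in months 1 through 8: 243
Plus 6 days in September

Day of year: 249


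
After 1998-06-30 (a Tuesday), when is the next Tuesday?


Current: Tuesday
Target: Tuesday
Days ahead: 7

Next Tuesday: 1998-07-07


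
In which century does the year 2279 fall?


Century = (year - 1) // 100 + 1
= (2279 - 1) // 100 + 1
= 2278 // 100 + 1
= 22 + 1

23rd century


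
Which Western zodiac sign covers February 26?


Date: February 26
Conventional tropical zodiac dates: Pisces from February 19 onward; Aries starts March 21
February 26 falls within the Pisces range

Pisces


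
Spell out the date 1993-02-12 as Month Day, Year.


ISO 1993-02-12 parses as year=1993, month=02, day=12
Month 2 -> February

February 12, 1993


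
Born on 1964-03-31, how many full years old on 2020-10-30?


Birth: 1964-03-31
Reference: 2020-10-30
Year difference: 2020 - 1964 = 56

56 years old


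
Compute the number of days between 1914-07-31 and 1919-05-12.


From 1914-07-31 to 1919-05-12
1914-07-31: days before July = 31 + 28 + 31 + 30 + 31 + 30 = 181 (1914 is not a leap year); day of year = 181 + 31 = 212
1919-05-12: days before May = 31 + 28 + 31 + 30 = 120 (1919 is not a leap year); day of year = 120 + 12 = 132
Rest of 1914: 365 - 212 = 153
Full years 1915 (365), 1916 (366), 1917 (365), 1918 (365): 1461
Total = 153 + 1461 + 132 = 1746

1746 days


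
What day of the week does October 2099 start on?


Target: October 1, 2099
Anchor: Jan 1, 2099. With p = 2099 - 1 = 2098: (p + p//4 - p//100 + p//400) mod 7 = (2098 + 524 - 20 + 5) mod 7 = 2607 mod 7 = 3 -> Thursday (Mon=0 ... Sun=6)
Days before October (Jan-Sep): 273 days
Weekday index = (3 + 273) mod 7 = 3

Thursday


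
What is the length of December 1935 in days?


December 1935

31 days


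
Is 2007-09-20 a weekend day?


Anchor: Jan 1, 2007. With p = 2007 - 1 = 2006: (p + p//4 - p//100 + p//400) mod 7 = (2006 + 501 - 20 + 5) mod 7 = 2492 mod 7 = 0 -> Monday (Mon=0 ... Sun=6)
Day of year: 263; offset = 262
Weekday index = (0 + 262) mod 7 = 3 -> Thursday
Weekend days: Saturday, Sunday

No


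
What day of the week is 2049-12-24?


Date: December 24, 2049
Anchor: Jan 1, 2049. With p = 2049 - 1 = 2048: (p + p//4 - p//100 + p//400) mod 7 = (2048 + 512 - 20 + 5) mod 7 = 2545 mod 7 = 4 -> Friday (Mon=0 ... Sun=6)
Days before December (Jan-Nov): 334; offset = 334 + 24 - 1 = 357
Weekday index = (4 + 357) mod 7 = 4

Day of the week: Friday


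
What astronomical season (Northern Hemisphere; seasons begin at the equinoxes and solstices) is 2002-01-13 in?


Date: January 13
Astronomical Winter (approx.; exact equinox/solstice day varies by year): December 21 to March 19
January 13 falls within the Winter window

Winter


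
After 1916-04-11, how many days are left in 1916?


Day of year: 102 of 366
Remaining = 366 - 102

264 days


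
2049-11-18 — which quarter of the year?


Month: November (month 11)
Q1: Jan-Mar, Q2: Apr-Jun, Q3: Jul-Sep, Q4: Oct-Dec

Q4


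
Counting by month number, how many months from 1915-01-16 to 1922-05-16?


From January 1915 to May 1922
7 years * 12 = 84 months, plus 4 months = 88

88 months


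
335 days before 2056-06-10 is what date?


Start: 2056-06-10, subtract 335 days
Back 10 days from June 10 reaches May 31, 2056 -> 325 left
May 2056 has 31 days -> back to April 30, 2056 -> 294 left
April 2056 has 30 days -> back to March 31, 2056 -> 264 left
March 2056 has 31 days -> back to February 29, 2056 -> 233 left
February 2056 has 29 days -> back to January 31, 2056 -> 204 left
January 2056 has 31 days -> back to December 31, 2055 -> 173 left
December 2055 has 31 days -> back to November 30, 2055 -> 142 left
November 2055 has 30 days -> back to October 31, 2055 -> 112 left
October 2055 has 31 days -> back to September 30, 2055 -> 81 left
September 2055 has 30 days -> back to August 31, 2055 -> 51 left
August 2055 has 31 days -> back to July 31, 2055 -> 20 left
July 2055: 31 - 20 = 11 -> lands on July 11

Result: 2055-07-11


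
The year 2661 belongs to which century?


Century = (year - 1) // 100 + 1
= (2661 - 1) // 100 + 1
= 2660 // 100 + 1
= 26 + 1

27th century


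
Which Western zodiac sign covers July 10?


Date: July 10
Conventional tropical zodiac dates: Cancer from June 21 onward; Leo starts July 23
July 10 falls within the Cancer range

Cancer


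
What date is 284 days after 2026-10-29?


Start: 2026-10-29, add 284 days
October 2026 has 31 days: 31 - 29 = 2 days to October 31 -> 282 left
November 2026 has 30 days -> 252 left
December 2026 has 31 days -> 221 left
January 2027 has 31 days -> 190 left
February 2027 has 28 days -> 162 left
March 2027 has 31 days -> 131 left
April 2027 has 30 days -> 101 left
May 2027 has 31 days -> 70 left
June 2027 has 30 days -> 40 left
July 2027 has 31 days -> 9 left
August 2027: 9 <= 31 -> lands on August 9

Result: 2027-08-09


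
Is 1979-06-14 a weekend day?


Anchor: Jan 1, 1979. With p = 1979 - 1 = 1978: (p + p//4 - p//100 + p//400) mod 7 = (1978 + 494 - 19 + 4) mod 7 = 2457 mod 7 = 0 -> Monday (Mon=0 ... Sun=6)
Day of year: 165; offset = 164
Weekday index = (0 + 164) mod 7 = 3 -> Thursday
Weekend days: Saturday, Sunday

No


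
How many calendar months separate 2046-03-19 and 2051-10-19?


From March 2046 to October 2051
5 years * 12 = 60 months, plus 7 months = 67

67 months


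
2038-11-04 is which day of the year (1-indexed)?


Date: November 4, 2038
Days in months 1 through 10: 304
Plus 4 days in November

Day of year: 308


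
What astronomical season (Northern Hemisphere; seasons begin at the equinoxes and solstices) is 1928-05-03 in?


Date: May 3
Astronomical Spring (approx.; exact equinox/solstice day varies by year): March 20 to June 20
May 3 falls within the Spring window

Spring


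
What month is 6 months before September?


September is month 9
9 - 6 = 3

March


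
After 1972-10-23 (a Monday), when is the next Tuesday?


Current: Monday
Target: Tuesday
Days ahead: 1

Next Tuesday: 1972-10-24


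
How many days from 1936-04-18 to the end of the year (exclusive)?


Day of year: 109 of 366
Remaining = 366 - 109

257 days


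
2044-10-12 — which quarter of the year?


Month: October (month 10)
Q1: Jan-Mar, Q2: Apr-Jun, Q3: Jul-Sep, Q4: Oct-Dec

Q4


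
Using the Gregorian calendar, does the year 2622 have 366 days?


Gregorian leap year rule: divisible by 4, but not by 100, unless also by 400.
2622 is not divisible by 4 -> not a leap year

No


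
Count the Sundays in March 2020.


March 2020 has 31 days
Anchor: Jan 1, 2020. With p = 2020 - 1 = 2019: (p + p//4 - p//100 + p//400) mod 7 = (2019 + 504 - 20 + 5) mod 7 = 2508 mod 7 = 2 -> Wednesday (Mon=0 ... Sun=6)
Days before March (Jan-Feb): 60; March 1 index = (2 + 60) mod 7 = 6 -> Sunday
First Sunday is March 1
Sundays: 1, 8, 15, 22, 29

5 Sundays


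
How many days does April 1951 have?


April 1951

30 days


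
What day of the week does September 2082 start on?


Target: September 1, 2082
Anchor: Jan 1, 2082. With p = 2082 - 1 = 2081: (p + p//4 - p//100 + p//400) mod 7 = (2081 + 520 - 20 + 5) mod 7 = 2586 mod 7 = 3 -> Thursday (Mon=0 ... Sun=6)
Days before September (Jan-Aug): 243 days
Weekday index = (3 + 243) mod 7 = 1

Tuesday


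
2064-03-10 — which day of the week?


Date: March 10, 2064
Anchor: Jan 1, 2064. With p = 2064 - 1 = 2063: (p + p//4 - p//100 + p//400) mod 7 = (2063 + 515 - 20 + 5) mod 7 = 2563 mod 7 = 1 -> Tuesday (Mon=0 ... Sun=6)
Days before March (Jan-Feb): 60; offset = 60 + 10 - 1 = 69
Weekday index = (1 + 69) mod 7 = 0

Day of the week: Monday


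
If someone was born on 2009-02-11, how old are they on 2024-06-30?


Birth: 2009-02-11
Reference: 2024-06-30
Year difference: 2024 - 2009 = 15

15 years old


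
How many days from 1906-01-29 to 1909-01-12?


From 1906-01-29 to 1909-01-12
1906-01-29: day of year = 29
1909-01-12: day of year = 12
Rest of 1906: 365 - 29 = 336
Full years 1907 (365), 1908 (366): 731
Total = 336 + 731 + 12 = 1079

1079 days


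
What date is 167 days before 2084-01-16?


Start: 2084-01-16, subtract 167 days
Back 16 days from January 16 reaches December 31, 2083 -> 151 left
December 2083 has 31 days -> back to November 30, 2083 -> 120 left
November 2083 has 30 days -> back to October 31, 2083 -> 90 left
October 2083 has 31 days -> back to September 30, 2083 -> 59 left
September 2083 has 30 days -> back to August 31, 2083 -> 29 left
August 2083: 31 - 29 = 2 -> lands on August 2

Result: 2083-08-02


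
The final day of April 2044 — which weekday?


April 2044 has 30 days
Anchor: Jan 1, 2044. With p = 2044 - 1 = 2043: (p + p//4 - p//100 + p//400) mod 7 = (2043 + 510 - 20 + 5) mod 7 = 2538 mod 7 = 4 -> Friday (Mon=0 ... Sun=6)
Days before April (Jan-Mar): 91; April 1 index = (4 + 91) mod 7 = 4 -> Friday
Last day offset: 30 - 1 = 29 days
Weekday index = (4 + 29) mod 7 = 5

Saturday, April 30


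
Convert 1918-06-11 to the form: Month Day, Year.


ISO 1918-06-11 parses as year=1918, month=06, day=11
Month 6 -> June

June 11, 1918


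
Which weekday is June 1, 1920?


Target: June 1, 1920
Anchor: Jan 1, 1920. With p = 1920 - 1 = 1919: (p + p//4 - p//100 + p//400) mod 7 = (1919 + 479 - 19 + 4) mod 7 = 2383 mod 7 = 3 -> Thursday (Mon=0 ... Sun=6)
Days before June (Jan-May): 152 days
Weekday index = (3 + 152) mod 7 = 1

Tuesday


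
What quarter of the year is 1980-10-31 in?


Month: October (month 10)
Q1: Jan-Mar, Q2: Apr-Jun, Q3: Jul-Sep, Q4: Oct-Dec

Q4


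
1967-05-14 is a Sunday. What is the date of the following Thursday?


Current: Sunday
Target: Thursday
Days ahead: 4

Next Thursday: 1967-05-18


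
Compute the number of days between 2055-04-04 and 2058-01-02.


From 2055-04-04 to 2058-01-02
2055-04-04: days before April = 31 + 28 + 31 = 90 (2055 is not a leap year); day of year = 90 + 4 = 94
2058-01-02: day of year = 2
Rest of 2055: 365 - 94 = 271
Full years 2056 (366), 2057 (365): 731
Total = 271 + 731 + 2 = 1004

1004 days


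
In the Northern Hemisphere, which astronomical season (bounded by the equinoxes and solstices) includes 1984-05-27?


Date: May 27
Astronomical Spring (approx.; exact equinox/solstice day varies by year): March 20 to June 20
May 27 falls within the Spring window

Spring


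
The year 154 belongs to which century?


Century = (year - 1) // 100 + 1
= (154 - 1) // 100 + 1
= 153 // 100 + 1
= 1 + 1

2nd century


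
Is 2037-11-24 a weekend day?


Anchor: Jan 1, 2037. With p = 2037 - 1 = 2036: (p + p//4 - p//100 + p//400) mod 7 = (2036 + 509 - 20 + 5) mod 7 = 2530 mod 7 = 3 -> Thursday (Mon=0 ... Sun=6)
Day of year: 328; offset = 327
Weekday index = (3 + 327) mod 7 = 1 -> Tuesday
Weekend days: Saturday, Sunday

No


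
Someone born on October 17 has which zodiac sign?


Date: October 17
Conventional tropical zodiac dates: Libra from September 23 onward; Scorpio starts October 23
October 17 falls within the Libra range

Libra


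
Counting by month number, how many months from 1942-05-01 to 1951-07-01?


From May 1942 to July 1951
9 years * 12 = 108 months, plus 2 months = 110

110 months


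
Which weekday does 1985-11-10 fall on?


Date: November 10, 1985
Anchor: Jan 1, 1985. With p = 1985 - 1 = 1984: (p + p//4 - p//100 + p//400) mod 7 = (1984 + 496 - 19 + 4) mod 7 = 2465 mod 7 = 1 -> Tuesday (Mon=0 ... Sun=6)
Days before November (Jan-Oct): 304; offset = 304 + 10 - 1 = 313
Weekday index = (1 + 313) mod 7 = 6

Day of the week: Sunday


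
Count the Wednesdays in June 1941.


June 1941 has 30 days
Anchor: Jan 1, 1941. With p = 1941 - 1 = 1940: (p + p//4 - p//100 + p//400) mod 7 = (1940 + 485 - 19 + 4) mod 7 = 2410 mod 7 = 2 -> Wednesday (Mon=0 ... Sun=6)
Days before June (Jan-May): 151; June 1 index = (2 + 151) mod 7 = 6 -> Sunday
First Wednesday is June 4
Wednesdays: 4, 11, 18, 25

4 Wednesdays
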